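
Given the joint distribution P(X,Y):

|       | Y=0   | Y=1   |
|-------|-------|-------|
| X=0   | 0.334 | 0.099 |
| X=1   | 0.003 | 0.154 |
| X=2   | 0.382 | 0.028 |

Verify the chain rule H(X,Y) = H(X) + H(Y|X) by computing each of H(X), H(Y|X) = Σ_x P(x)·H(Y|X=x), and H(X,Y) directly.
H(X) = 1.4696 bits, H(Y|X) = 0.5047 bits, H(X,Y) = 1.9743 bits

Marginal of X (row sums):
  P(X=0) = 0.334 + 0.099 = 0.433
  P(X=1) = 0.003 + 0.154 = 0.157
  P(X=2) = 0.382 + 0.028 = 0.410
H(X) = -[0.433·log₂(0.433) + 0.157·log₂(0.157) + 0.410·log₂(0.410)]
  = 0.52287 + 0.41937 + 0.52738 = 1.4696 bits

H(Y|X) = Σ_x P(x)·H(Y|X=x):
  X=0: P(X=0) = 0.433, P(Y|X=0) = (334/433, 99/433) → H(Y|X=0) = 0.77563
  X=1: P(X=1) = 0.157, P(Y|X=1) = (3/157, 154/157) → H(Y|X=1) = 0.13640
  X=2: P(X=2) = 0.410, P(Y|X=2) = (191/205, 14/205) → H(Y|X=2) = 0.35952
H(Y|X) = 0.433·0.77563 + 0.157·0.13640 + 0.410·0.35952 = 0.5047 bits

H(X,Y) = -Σ_{x,y} P(x,y) log₂ P(x,y). Per-cell terms -P(x,y)·log₂P(x,y):
  X=0: 0.52841, 0.33031
  X=1: 0.02514, 0.41565
  X=2: 0.53035, 0.14444
Sum of the 6 terms: H(X,Y) = 1.9743 bits

Chain rule check:
  H(X) + H(Y|X) = 1.4696 + 0.5047 = 1.9743 bits
  H(X,Y) = 1.9743 bits
✓ Chain rule verified.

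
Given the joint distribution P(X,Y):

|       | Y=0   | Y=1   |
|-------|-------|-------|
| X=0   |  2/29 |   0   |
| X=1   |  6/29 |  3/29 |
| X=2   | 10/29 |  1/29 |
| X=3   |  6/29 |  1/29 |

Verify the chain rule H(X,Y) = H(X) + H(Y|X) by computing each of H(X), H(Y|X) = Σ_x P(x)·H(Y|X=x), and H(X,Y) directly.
H(X) = 1.8154 bits, H(Y|X) = 0.5945 bits, H(X,Y) = 2.4099 bits

Marginal of X (row sums):
  P(X=0) = 2/29 + 0 = 2/29
  P(X=1) = 6/29 + 3/29 = 9/29
  P(X=2) = 10/29 + 1/29 = 11/29
  P(X=3) = 6/29 + 1/29 = 7/29
H(X) = -[(2/29)·log₂(2/29) + (9/29)·log₂(9/29) + (11/29)·log₂(11/29) + (7/29)·log₂(7/29)]
  = 0.26607 + 0.52388 + 0.53048 + 0.49498 = 1.8154 bits

H(Y|X) = Σ_x P(x)·H(Y|X=x):
  X=0: P(X=0) = 2/29, P(Y|X=0) = (1, 0) → H(Y|X=0) = 0.00000
  X=1: P(X=1) = 9/29, P(Y|X=1) = (2/3, 1/3) → H(Y|X=1) = 0.91830
  X=2: P(X=2) = 11/29, P(Y|X=2) = (10/11, 1/11) → H(Y|X=2) = 0.43950
  X=3: P(X=3) = 7/29, P(Y|X=3) = (6/7, 1/7) → H(Y|X=3) = 0.59167
H(Y|X) = (2/29)·0.00000 + (9/29)·0.91830 + (11/29)·0.43950 + (7/29)·0.59167 = 0.5945 bits

H(X,Y) = -Σ_{x,y} P(x,y) log₂ P(x,y). Per-cell terms -P(x,y)·log₂P(x,y):
  X=0: 0.26607, 0.00000
  X=1: 0.47028, 0.33859
  X=2: 0.52967, 0.16752
  X=3: 0.47028, 0.16752
  (cells with P = 0 contribute 0)
Sum of the 8 terms: H(X,Y) = 2.4099 bits

Chain rule check:
  H(X) + H(Y|X) = 1.8154 + 0.5945 = 2.4099 bits
  H(X,Y) = 2.4099 bits
✓ Chain rule verified.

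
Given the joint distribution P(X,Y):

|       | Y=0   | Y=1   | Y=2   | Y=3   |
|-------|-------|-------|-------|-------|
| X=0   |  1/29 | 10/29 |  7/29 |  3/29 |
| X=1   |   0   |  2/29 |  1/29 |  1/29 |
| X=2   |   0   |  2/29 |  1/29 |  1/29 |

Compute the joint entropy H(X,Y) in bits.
2.7330 bits

H(X,Y) = -Σ_{x,y} P(x,y) log₂ P(x,y). Per-cell terms -P(x,y)·log₂P(x,y):
  X=0: 0.1675, 0.5297, 0.4950, 0.3386
  X=1: 0.0000, 0.2661, 0.1675, 0.1675
  X=2: 0.0000, 0.2661, 0.1675, 0.1675
  (cells with P = 0 contribute 0)
Sum of the 12 terms: H(X,Y) = 2.7330 bits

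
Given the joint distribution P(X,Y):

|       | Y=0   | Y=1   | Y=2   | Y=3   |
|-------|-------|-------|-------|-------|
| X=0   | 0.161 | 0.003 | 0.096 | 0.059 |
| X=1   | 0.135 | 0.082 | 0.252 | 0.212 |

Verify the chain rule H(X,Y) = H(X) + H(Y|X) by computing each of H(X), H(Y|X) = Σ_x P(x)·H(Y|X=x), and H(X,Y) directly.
H(X) = 0.9033 bits, H(Y|X) = 1.7729 bits, H(X,Y) = 2.6762 bits

Marginal of X (row sums):
  P(X=0) = 0.161 + 0.003 + 0.096 + 0.059 = 0.319
  P(X=1) = 0.135 + 0.082 + 0.252 + 0.212 = 0.681
H(X) = -[0.319·log₂(0.319) + 0.681·log₂(0.681)]
  = 0.52583 + 0.37746 = 0.9033 bits

H(Y|X) = Σ_x P(x)·H(Y|X=x):
  X=0: P(X=0) = 0.319, P(Y|X=0) = (161/319, 3/319, 96/319, 59/319) → H(Y|X=0) = 1.53288
  X=1: P(X=1) = 0.681, P(Y|X=1) = (45/227, 82/681, 84/227, 212/681) → H(Y|X=1) = 1.88540
H(Y|X) = 0.319·1.53288 + 0.681·1.88540 = 1.7729 bits

H(X,Y) = -Σ_{x,y} P(x,y) log₂ P(x,y). Per-cell terms -P(x,y)·log₂P(x,y):
  X=0: 0.42421, 0.02514, 0.32456, 0.24091
  X=1: 0.39001, 0.29588, 0.50110, 0.47443
Sum of the 8 terms: H(X,Y) = 2.6762 bits

Chain rule check:
  H(X) + H(Y|X) = 0.9033 + 1.7729 = 2.6762 bits
  H(X,Y) = 2.6762 bits
✓ Chain rule verified.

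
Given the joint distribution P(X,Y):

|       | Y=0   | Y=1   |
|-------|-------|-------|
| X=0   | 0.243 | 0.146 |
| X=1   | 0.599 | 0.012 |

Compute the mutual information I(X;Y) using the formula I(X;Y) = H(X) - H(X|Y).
0.1730 bits

I(X;Y) = H(X) - H(X|Y)

Marginal of X (row sums):
  P(X=0) = 0.243 + 0.146 = 0.389
  P(X=1) = 0.599 + 0.012 = 0.611
H(X) = -[0.389·log₂(0.389) + 0.611·log₂(0.611)]
  = 0.5299 + 0.4343 = 0.9642 bits

Marginal of Y (column sums):
  P(Y=0) = 0.243 + 0.599 = 0.842
  P(Y=1) = 0.146 + 0.012 = 0.158
H(X|Y) = Σ_y P(y)·H(X|Y=y):
  Y=0: P(Y=0) = 0.842, P(X|Y=0) = (243/842, 599/842) → H(X|Y=0) = 0.8669
  Y=1: P(Y=1) = 0.158, P(X|Y=1) = (73/79, 6/79) → H(X|Y=1) = 0.3877
H(X|Y) = 0.842·0.8669 + 0.158·0.3877 = 0.7912 bits

I(X;Y) = H(X) - H(X|Y) = 0.9642 - 0.7912 = 0.1730 bits

Cross-check via I(X;Y) = H(X) + H(Y) - H(X,Y): computing H(Y) from the column sums and H(X,Y) from the 4 cells in the same way gives H(Y) = 0.6295 bits and H(X,Y) = 1.4207 bits, so
I(X;Y) = 0.9642 + 0.6295 - 1.4207 = 0.1730 bits ✓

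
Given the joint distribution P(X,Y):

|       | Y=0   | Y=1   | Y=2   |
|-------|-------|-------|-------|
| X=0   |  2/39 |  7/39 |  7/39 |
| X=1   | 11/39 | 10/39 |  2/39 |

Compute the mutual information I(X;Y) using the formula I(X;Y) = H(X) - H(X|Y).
0.1678 bits

I(X;Y) = H(X) - H(X|Y)

Marginal of X (row sums):
  P(X=0) = 2/39 + 7/39 + 7/39 = 16/39
  P(X=1) = 11/39 + 10/39 + 2/39 = 23/39
H(X) = -[(16/39)·log₂(16/39) + (23/39)·log₂(23/39)]
  = 0.52734 + 0.44929 = 0.97663 bits

Marginal of Y (column sums):
  P(Y=0) = 2/39 + 11/39 = 1/3
  P(Y=1) = 7/39 + 10/39 = 17/39
  P(Y=2) = 7/39 + 2/39 = 3/13
H(X|Y) = Σ_y P(y)·H(X|Y=y):
  Y=0: P(Y=0) = 1/3, P(X|Y=0) = (2/13, 11/13) → H(X|Y=0) = 0.61938
  Y=1: P(Y=1) = 17/39, P(X|Y=1) = (7/17, 10/17) → H(X|Y=1) = 0.97742
  Y=2: P(Y=2) = 3/13, P(X|Y=2) = (7/9, 2/9) → H(X|Y=2) = 0.76420
H(X|Y) = (1/3)·0.61938 + (17/39)·0.97742 + (3/13)·0.76420 = 0.80887 bits

I(X;Y) = H(X) - H(X|Y) = 0.97663 - 0.80887 = 0.1678 bits

Cross-check via I(X;Y) = H(X) + H(Y) - H(X,Y): computing H(Y) from the column sums and H(X,Y) from the 6 cells in the same way gives H(Y) = 1.53869 bits and H(X,Y) = 2.34756 bits, so
I(X;Y) = 0.97663 + 1.53869 - 2.34756 = 0.1678 bits ✓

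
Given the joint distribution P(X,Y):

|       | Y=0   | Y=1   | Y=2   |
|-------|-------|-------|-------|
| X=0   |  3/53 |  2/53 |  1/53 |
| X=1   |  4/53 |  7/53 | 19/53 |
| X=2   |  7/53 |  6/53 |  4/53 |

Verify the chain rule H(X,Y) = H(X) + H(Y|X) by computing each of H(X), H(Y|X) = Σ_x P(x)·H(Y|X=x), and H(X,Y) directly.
H(X) = 1.3467 bits, H(Y|X) = 1.3948 bits, H(X,Y) = 2.7415 bits

Marginal of X (row sums):
  P(X=0) = 3/53 + 2/53 + 1/53 = 6/53
  P(X=1) = 4/53 + 7/53 + 19/53 = 30/53
  P(X=2) = 7/53 + 6/53 + 4/53 = 17/53
H(X) = -[(6/53)·log₂(6/53) + (30/53)·log₂(30/53) + (17/53)·log₂(17/53)]
  = 0.35581 + 0.46473 + 0.52618 = 1.3467 bits

H(Y|X) = Σ_x P(x)·H(Y|X=x):
  X=0: P(X=0) = 6/53, P(Y|X=0) = (1/2, 1/3, 1/6) → H(Y|X=0) = 1.45915
  X=1: P(X=1) = 30/53, P(Y|X=1) = (2/15, 7/30, 19/30) → H(Y|X=1) = 1.29482
  X=2: P(X=2) = 17/53, P(Y|X=2) = (7/17, 6/17, 4/17) → H(Y|X=2) = 1.54857
H(Y|X) = (6/53)·1.45915 + (30/53)·1.29482 + (17/53)·1.54857 = 1.3948 bits

H(X,Y) = -Σ_{x,y} P(x,y) log₂ P(x,y). Per-cell terms -P(x,y)·log₂P(x,y):
  X=0: 0.23451, 0.17841, 0.10807
  X=1: 0.28135, 0.38574, 0.53056
  X=2: 0.38574, 0.35581, 0.28135
Sum of the 9 terms: H(X,Y) = 2.7415 bits

Chain rule check:
  H(X) + H(Y|X) = 1.3467 + 1.3948 = 2.7415 bits
  H(X,Y) = 2.7415 bits
✓ Chain rule verified.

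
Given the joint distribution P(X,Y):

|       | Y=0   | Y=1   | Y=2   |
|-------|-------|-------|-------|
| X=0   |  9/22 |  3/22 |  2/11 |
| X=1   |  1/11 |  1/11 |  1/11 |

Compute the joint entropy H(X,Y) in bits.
2.3101 bits

H(X,Y) = -Σ_{x,y} P(x,y) log₂ P(x,y). Per-cell terms -P(x,y)·log₂P(x,y):
  X=0: 0.52753, 0.39197, 0.44717
  X=1: 0.31449, 0.31449, 0.31449
Sum of the 6 terms: H(X,Y) = 2.3101 bits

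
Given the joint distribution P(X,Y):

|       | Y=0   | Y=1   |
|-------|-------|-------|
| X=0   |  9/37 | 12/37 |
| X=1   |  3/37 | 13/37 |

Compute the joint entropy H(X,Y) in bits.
1.8470 bits

H(X,Y) = -Σ_{x,y} P(x,y) log₂ P(x,y). Per-cell terms -P(x,y)·log₂P(x,y):
  X=0: 0.49610, 0.52686
  X=1: 0.29388, 0.53019
Sum of the 4 terms: H(X,Y) = 1.8470 bits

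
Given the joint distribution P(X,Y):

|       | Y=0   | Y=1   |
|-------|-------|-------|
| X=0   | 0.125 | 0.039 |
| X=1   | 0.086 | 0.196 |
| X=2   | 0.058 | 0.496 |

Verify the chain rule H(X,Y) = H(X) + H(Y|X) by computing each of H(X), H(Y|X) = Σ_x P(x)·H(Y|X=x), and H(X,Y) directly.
H(X) = 1.4148 bits, H(Y|X) = 0.6480 bits, H(X,Y) = 2.0627 bits

Marginal of X (row sums):
  P(X=0) = 0.125 + 0.039 = 0.164
  P(X=1) = 0.086 + 0.196 = 0.282
  P(X=2) = 0.058 + 0.496 = 0.554
H(X) = -[0.164·log₂(0.164) + 0.282·log₂(0.282) + 0.554·log₂(0.554)]
  = 0.4278 + 0.5150 + 0.4720 = 1.4148 bits

H(Y|X) = Σ_x P(x)·H(Y|X=x):
  X=0: P(X=0) = 0.164, P(Y|X=0) = (125/164, 39/164) → H(Y|X=0) = 0.7914
  X=1: P(X=1) = 0.282, P(Y|X=1) = (43/141, 98/141) → H(Y|X=1) = 0.8873
  X=2: P(X=2) = 0.554, P(Y|X=2) = (29/277, 248/277) → H(Y|X=2) = 0.4837
H(Y|X) = 0.164·0.7914 + 0.282·0.8873 + 0.554·0.4837 = 0.6480 bits

H(X,Y) = -Σ_{x,y} P(x,y) log₂ P(x,y). Per-cell terms -P(x,y)·log₂P(x,y):
  X=0: 0.3750, 0.1825
  X=1: 0.3044, 0.4608
  X=2: 0.2383, 0.5017
Sum of the 6 terms: H(X,Y) = 2.0627 bits

Chain rule check:
  H(X) + H(Y|X) = 1.4148 + 0.6480 = 2.0628 bits
  H(X,Y) = 2.0627 bits
✓ Chain rule verified (Δ = 0.0001 is 4-dp rounding noise: each of the three values was rounded independently).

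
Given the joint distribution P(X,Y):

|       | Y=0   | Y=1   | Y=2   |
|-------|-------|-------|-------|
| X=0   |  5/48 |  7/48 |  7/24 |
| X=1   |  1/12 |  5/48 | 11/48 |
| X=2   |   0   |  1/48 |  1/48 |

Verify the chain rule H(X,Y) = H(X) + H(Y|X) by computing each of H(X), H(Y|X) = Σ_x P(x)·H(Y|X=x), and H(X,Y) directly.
H(X) = 1.1964 bits, H(Y|X) = 1.4255 bits, H(X,Y) = 2.6219 bits

Marginal of X (row sums):
  P(X=0) = 5/48 + 7/48 + 7/24 = 13/24
  P(X=1) = 1/12 + 5/48 + 11/48 = 5/12
  P(X=2) = 0 + 1/48 + 1/48 = 1/24
H(X) = -[(13/24)·log₂(13/24) + (5/12)·log₂(5/12) + (1/24)·log₂(1/24)]
  = 0.47912 + 0.52626 + 0.19104 = 1.1964 bits

H(Y|X) = Σ_x P(x)·H(Y|X=x):
  X=0: P(X=0) = 13/24, P(Y|X=0) = (5/26, 7/26, 7/13) → H(Y|X=0) = 1.44797
  X=1: P(X=1) = 5/12, P(Y|X=1) = (1/5, 1/4, 11/20) → H(Y|X=1) = 1.43876
  X=2: P(X=2) = 1/24, P(Y|X=2) = (0, 1/2, 1/2) → H(Y|X=2) = 1.00000
H(Y|X) = (13/24)·1.44797 + (5/12)·1.43876 + (1/24)·1.00000 = 1.4255 bits

H(X,Y) = -Σ_{x,y} P(x,y) log₂ P(x,y). Per-cell terms -P(x,y)·log₂P(x,y):
  X=0: 0.33990, 0.40507, 0.51847
  X=1: 0.29875, 0.33990, 0.48710
  X=2: 0.00000, 0.11635, 0.11635
  (cells with P = 0 contribute 0)
Sum of the 9 terms: H(X,Y) = 2.6219 bits

Chain rule check:
  H(X) + H(Y|X) = 1.1964 + 1.4255 = 2.6219 bits
  H(X,Y) = 2.6219 bits
✓ Chain rule verified.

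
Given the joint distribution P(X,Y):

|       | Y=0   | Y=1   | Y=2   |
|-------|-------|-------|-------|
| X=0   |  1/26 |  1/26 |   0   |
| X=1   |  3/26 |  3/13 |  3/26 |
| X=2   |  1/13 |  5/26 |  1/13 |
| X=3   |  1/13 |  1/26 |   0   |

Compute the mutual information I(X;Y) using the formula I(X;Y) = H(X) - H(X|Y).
0.1085 bits

I(X;Y) = H(X) - H(X|Y)

Marginal of X (row sums):
  P(X=0) = 1/26 + 1/26 + 0 = 1/13
  P(X=1) = 3/26 + 3/13 + 3/26 = 6/13
  P(X=2) = 1/13 + 5/26 + 1/13 = 9/26
  P(X=3) = 1/13 + 1/26 + 0 = 3/26
H(X) = -[(1/13)·log₂(1/13) + (6/13)·log₂(6/13) + (9/26)·log₂(9/26) + (3/26)·log₂(3/26)]
  = 0.28465 + 0.51484 + 0.52979 + 0.35948 = 1.68876 bits

Marginal of Y (column sums):
  P(Y=0) = 1/26 + 3/26 + 1/13 + 1/13 = 4/13
  P(Y=1) = 1/26 + 3/13 + 5/26 + 1/26 = 1/2
  P(Y=2) = 0 + 3/26 + 1/13 + 0 = 5/26
H(X|Y) = Σ_y P(y)·H(X|Y=y):
  Y=0: P(Y=0) = 4/13, P(X|Y=0) = (1/8, 3/8, 1/4, 1/4) → H(X|Y=0) = 1.90564
  Y=1: P(Y=1) = 1/2, P(X|Y=1) = (1/13, 6/13, 5/13, 1/13) → H(X|Y=1) = 1.61433
  Y=2: P(Y=2) = 5/26, P(X|Y=2) = (0, 3/5, 2/5, 0) → H(X|Y=2) = 0.97095
H(X|Y) = (4/13)·1.90564 + (1/2)·1.61433 + (5/26)·0.97095 = 1.58024 bits

I(X;Y) = H(X) - H(X|Y) = 1.68876 - 1.58024 = 0.1085 bits

Cross-check via I(X;Y) = H(X) + H(Y) - H(X,Y): computing H(Y) from the column sums and H(X,Y) from the 12 cells in the same way gives H(Y) = 1.48062 bits and H(X,Y) = 3.06086 bits, so
I(X;Y) = 1.68876 + 1.48062 - 3.06086 = 0.1085 bits ✓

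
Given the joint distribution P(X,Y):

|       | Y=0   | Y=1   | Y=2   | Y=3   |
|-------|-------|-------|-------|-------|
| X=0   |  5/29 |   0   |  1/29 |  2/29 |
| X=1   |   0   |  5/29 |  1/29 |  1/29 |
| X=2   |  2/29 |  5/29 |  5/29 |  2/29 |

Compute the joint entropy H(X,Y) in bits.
3.0498 bits

H(X,Y) = -Σ_{x,y} P(x,y) log₂ P(x,y). Per-cell terms -P(x,y)·log₂P(x,y):
  X=0: 0.43725, 0.00000, 0.16752, 0.26607
  X=1: 0.00000, 0.43725, 0.16752, 0.16752
  X=2: 0.26607, 0.43725, 0.43725, 0.26607
  (cells with P = 0 contribute 0)
Sum of the 12 terms: H(X,Y) = 3.0498 bits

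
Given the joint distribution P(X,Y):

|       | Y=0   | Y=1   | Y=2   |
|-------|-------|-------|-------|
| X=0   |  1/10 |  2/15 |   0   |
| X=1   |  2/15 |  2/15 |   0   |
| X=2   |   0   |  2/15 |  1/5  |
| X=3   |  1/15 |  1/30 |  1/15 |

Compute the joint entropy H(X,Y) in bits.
3.0314 bits

H(X,Y) = -Σ_{x,y} P(x,y) log₂ P(x,y). Per-cell terms -P(x,y)·log₂P(x,y):
  X=0: 0.33219, 0.38759, 0.00000
  X=1: 0.38759, 0.38759, 0.00000
  X=2: 0.00000, 0.38759, 0.46439
  X=3: 0.26046, 0.16356, 0.26046
  (cells with P = 0 contribute 0)
Sum of the 12 terms: H(X,Y) = 3.0314 bits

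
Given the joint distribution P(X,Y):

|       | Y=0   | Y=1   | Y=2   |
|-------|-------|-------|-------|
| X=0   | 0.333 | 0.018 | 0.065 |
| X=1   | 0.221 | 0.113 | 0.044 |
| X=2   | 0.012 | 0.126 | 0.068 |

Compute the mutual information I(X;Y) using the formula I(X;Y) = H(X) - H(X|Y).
0.2963 bits

I(X;Y) = H(X) - H(X|Y)

Marginal of X (row sums):
  P(X=0) = 0.333 + 0.018 + 0.065 = 0.416
  P(X=1) = 0.221 + 0.113 + 0.044 = 0.378
  P(X=2) = 0.012 + 0.126 + 0.068 = 0.206
H(X) = -[0.416·log₂(0.416) + 0.378·log₂(0.378) + 0.206·log₂(0.206)]
  = 0.52638 + 0.53054 + 0.46953 = 1.52645 bits

Marginal of Y (column sums):
  P(Y=0) = 0.333 + 0.221 + 0.012 = 0.566
  P(Y=1) = 0.018 + 0.113 + 0.126 = 0.257
  P(Y=2) = 0.065 + 0.044 + 0.068 = 0.177
H(X|Y) = Σ_y P(y)·H(X|Y=y):
  Y=0: P(Y=0) = 0.566, P(X|Y=0) = (333/566, 221/566, 6/283) → H(X|Y=0) = 1.09788
  Y=1: P(Y=1) = 0.257, P(X|Y=1) = (18/257, 113/257, 126/257) → H(X|Y=1) = 1.29404
  Y=2: P(Y=2) = 0.177, P(X|Y=2) = (65/177, 44/177, 68/177) → H(X|Y=2) = 1.56017
H(X|Y) = 0.566·1.09788 + 0.257·1.29404 + 0.177·1.56017 = 1.23012 bits

I(X;Y) = H(X) - H(X|Y) = 1.52645 - 1.23012 = 0.2963 bits

Cross-check via I(X;Y) = H(X) + H(Y) - H(X,Y): computing H(Y) from the column sums and H(X,Y) from the 9 cells in the same way gives H(Y) = 1.41070 bits and H(X,Y) = 2.64081 bits, so
I(X;Y) = 1.52645 + 1.41070 - 2.64081 = 0.2963 bits ✓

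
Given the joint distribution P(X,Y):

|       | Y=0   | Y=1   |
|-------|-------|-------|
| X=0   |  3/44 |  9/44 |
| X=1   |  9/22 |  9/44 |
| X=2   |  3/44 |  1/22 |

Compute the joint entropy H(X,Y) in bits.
2.1952 bits

H(X,Y) = -Σ_{x,y} P(x,y) log₂ P(x,y). Per-cell terms -P(x,y)·log₂P(x,y):
  X=0: 0.2642, 0.4683
  X=1: 0.5275, 0.4683
  X=2: 0.2642, 0.2027
Sum of the 6 terms: H(X,Y) = 2.1952 bits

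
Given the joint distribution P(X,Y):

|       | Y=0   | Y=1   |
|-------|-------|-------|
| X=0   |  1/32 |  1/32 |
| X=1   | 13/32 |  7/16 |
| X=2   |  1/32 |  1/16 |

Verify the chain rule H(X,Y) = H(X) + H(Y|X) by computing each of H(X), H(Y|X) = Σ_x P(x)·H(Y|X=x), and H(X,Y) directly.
H(X) = 0.7770 bits, H(Y|X) = 0.9915 bits, H(X,Y) = 1.7685 bits

Marginal of X (row sums):
  P(X=0) = 1/32 + 1/32 = 1/16
  P(X=1) = 13/32 + 7/16 = 27/32
  P(X=2) = 1/32 + 1/16 = 3/32
H(X) = -[(1/16)·log₂(1/16) + (27/32)·log₂(27/32) + (3/32)·log₂(3/32)]
  = 0.25000 + 0.20681 + 0.32016 = 0.7770 bits

H(Y|X) = Σ_x P(x)·H(Y|X=x):
  X=0: P(X=0) = 1/16, P(Y|X=0) = (1/2, 1/2) → H(Y|X=0) = 1.00000
  X=1: P(X=1) = 27/32, P(Y|X=1) = (13/27, 14/27) → H(Y|X=1) = 0.99901
  X=2: P(X=2) = 3/32, P(Y|X=2) = (1/3, 2/3) → H(Y|X=2) = 0.91830
H(Y|X) = (1/16)·1.00000 + (27/32)·0.99901 + (3/32)·0.91830 = 0.9915 bits

H(X,Y) = -Σ_{x,y} P(x,y) log₂ P(x,y). Per-cell terms -P(x,y)·log₂P(x,y):
  X=0: 0.15625, 0.15625
  X=1: 0.52795, 0.52178
  X=2: 0.15625, 0.25000
Sum of the 6 terms: H(X,Y) = 1.7685 bits

Chain rule check:
  H(X) + H(Y|X) = 0.7770 + 0.9915 = 1.7685 bits
  H(X,Y) = 1.7685 bits
✓ Chain rule verified.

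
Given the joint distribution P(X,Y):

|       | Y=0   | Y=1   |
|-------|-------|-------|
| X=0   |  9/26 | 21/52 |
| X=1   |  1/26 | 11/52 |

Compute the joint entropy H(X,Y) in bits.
1.7129 bits

H(X,Y) = -Σ_{x,y} P(x,y) log₂ P(x,y). Per-cell terms -P(x,y)·log₂P(x,y):
  X=0: 0.52979, 0.52828
  X=1: 0.18079, 0.47406
Sum of the 4 terms: H(X,Y) = 1.7129 bits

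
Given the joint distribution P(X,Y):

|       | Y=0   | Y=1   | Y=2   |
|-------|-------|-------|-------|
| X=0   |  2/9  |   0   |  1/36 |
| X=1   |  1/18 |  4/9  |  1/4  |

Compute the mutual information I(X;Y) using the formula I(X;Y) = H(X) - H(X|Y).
0.4805 bits

I(X;Y) = H(X) - H(X|Y)

Marginal of X (row sums):
  P(X=0) = 2/9 + 0 + 1/36 = 1/4
  P(X=1) = 1/18 + 4/9 + 1/4 = 3/4
H(X) = -[(1/4)·log₂(1/4) + (3/4)·log₂(3/4)]
  = 0.5000 + 0.3113 = 0.8113 bits

Marginal of Y (column sums):
  P(Y=0) = 2/9 + 1/18 = 5/18
  P(Y=1) = 0 + 4/9 = 4/9
  P(Y=2) = 1/36 + 1/4 = 5/18
H(X|Y) = Σ_y P(y)·H(X|Y=y):
  Y=0: P(Y=0) = 5/18, P(X|Y=0) = (4/5, 1/5) → H(X|Y=0) = 0.7219
  Y=1: P(Y=1) = 4/9, P(X|Y=1) = (0, 1) → H(X|Y=1) = 0.0000
  Y=2: P(Y=2) = 5/18, P(X|Y=2) = (1/10, 9/10) → H(X|Y=2) = 0.4690
H(X|Y) = (5/18)·0.7219 + (4/9)·0.0000 + (5/18)·0.4690 = 0.3308 bits

I(X;Y) = H(X) - H(X|Y) = 0.8113 - 0.3308 = 0.4805 bits

Cross-check via I(X;Y) = H(X) + H(Y) - H(X,Y): computing H(Y) from the column sums and H(X,Y) from the 6 cells in the same way gives H(Y) = 1.5466 bits and H(X,Y) = 1.8774 bits, so
I(X;Y) = 0.8113 + 1.5466 - 1.8774 = 0.4805 bits ✓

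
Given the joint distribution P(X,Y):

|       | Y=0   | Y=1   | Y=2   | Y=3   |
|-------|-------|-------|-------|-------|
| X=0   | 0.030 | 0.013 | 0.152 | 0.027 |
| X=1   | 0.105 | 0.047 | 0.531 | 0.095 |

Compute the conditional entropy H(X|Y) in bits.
0.7638 bits

H(X|Y) = H(X,Y) - H(Y)

H(X,Y) = -Σ_{x,y} P(x,y) log₂ P(x,y). Per-cell terms -P(x,y)·log₂P(x,y):
  X=0: 0.15177, 0.08145, 0.41311, 0.14069
  X=1: 0.34141, 0.20733, 0.48492, 0.32261
Sum of the 8 terms: H(X,Y) = 2.1433 bits

Marginal of Y (column sums):
  P(Y=0) = 0.030 + 0.105 = 0.135
  P(Y=1) = 0.013 + 0.047 = 0.060
  P(Y=2) = 0.152 + 0.531 = 0.683
  P(Y=3) = 0.027 + 0.095 = 0.122
H(Y) = -[0.135·log₂(0.135) + 0.060·log₂(0.060) + 0.683·log₂(0.683) + 0.122·log₂(0.122)]
  = 0.39001 + 0.24353 + 0.37568 + 0.37028 = 1.3795 bits

H(X|Y) = H(X,Y) - H(Y) = 2.1433 - 1.3795 = 0.7638 bits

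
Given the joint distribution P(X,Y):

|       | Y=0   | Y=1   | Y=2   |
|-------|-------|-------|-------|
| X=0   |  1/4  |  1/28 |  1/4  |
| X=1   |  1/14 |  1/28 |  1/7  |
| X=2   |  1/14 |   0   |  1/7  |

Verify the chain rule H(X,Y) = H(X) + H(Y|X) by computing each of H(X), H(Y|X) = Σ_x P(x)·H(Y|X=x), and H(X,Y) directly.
H(X) = 1.4586 bits, H(Y|X) = 1.2308 bits, H(X,Y) = 2.6894 bits

Marginal of X (row sums):
  P(X=0) = 1/4 + 1/28 + 1/4 = 15/28
  P(X=1) = 1/14 + 1/28 + 1/7 = 1/4
  P(X=2) = 1/14 + 0 + 1/7 = 3/14
H(X) = -[(15/28)·log₂(15/28) + (1/4)·log₂(1/4) + (3/14)·log₂(3/14)]
  = 0.48239 + 0.50000 + 0.47623 = 1.4586 bits

H(Y|X) = Σ_x P(x)·H(Y|X=x):
  X=0: P(X=0) = 15/28, P(Y|X=0) = (7/15, 1/15, 7/15) → H(Y|X=0) = 1.28669
  X=1: P(X=1) = 1/4, P(Y|X=1) = (2/7, 1/7, 4/7) → H(Y|X=1) = 1.37878
  X=2: P(X=2) = 3/14, P(Y|X=2) = (1/3, 0, 2/3) → H(Y|X=2) = 0.91830
H(Y|X) = (15/28)·1.28669 + (1/4)·1.37878 + (3/14)·0.91830 = 1.2308 bits

H(X,Y) = -Σ_{x,y} P(x,y) log₂ P(x,y). Per-cell terms -P(x,y)·log₂P(x,y):
  X=0: 0.50000, 0.17169, 0.50000
  X=1: 0.27195, 0.17169, 0.40105
  X=2: 0.27195, 0.00000, 0.40105
  (cells with P = 0 contribute 0)
Sum of the 9 terms: H(X,Y) = 2.6894 bits

Chain rule check:
  H(X) + H(Y|X) = 1.4586 + 1.2308 = 2.6894 bits
  H(X,Y) = 2.6894 bits
✓ Chain rule verified.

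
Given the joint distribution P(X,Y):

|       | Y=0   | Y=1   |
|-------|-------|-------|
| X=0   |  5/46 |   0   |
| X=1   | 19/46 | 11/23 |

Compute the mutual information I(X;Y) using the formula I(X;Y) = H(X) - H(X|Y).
0.1108 bits

I(X;Y) = H(X) - H(X|Y)

Marginal of X (row sums):
  P(X=0) = 5/46 + 0 = 5/46
  P(X=1) = 19/46 + 11/23 = 41/46
H(X) = -[(5/46)·log₂(5/46) + (41/46)·log₂(41/46)]
  = 0.3480 + 0.1480 = 0.4960 bits

Marginal of Y (column sums):
  P(Y=0) = 5/46 + 19/46 = 12/23
  P(Y=1) = 0 + 11/23 = 11/23
H(X|Y) = Σ_y P(y)·H(X|Y=y):
  Y=0: P(Y=0) = 12/23, P(X|Y=0) = (5/24, 19/24) → H(X|Y=0) = 0.7383
  Y=1: P(Y=1) = 11/23, P(X|Y=1) = (0, 1) → H(X|Y=1) = 0.0000
H(X|Y) = (12/23)·0.7383 + (11/23)·0.0000 = 0.3852 bits

I(X;Y) = H(X) - H(X|Y) = 0.4960 - 0.3852 = 0.1108 bits

Cross-check via I(X;Y) = H(X) + H(Y) - H(X,Y): computing H(Y) from the column sums and H(X,Y) from the 4 cells in the same way gives H(Y) = 0.9986 bits and H(X,Y) = 1.3838 bits, so
I(X;Y) = 0.4960 + 0.9986 - 1.3838 = 0.1108 bits ✓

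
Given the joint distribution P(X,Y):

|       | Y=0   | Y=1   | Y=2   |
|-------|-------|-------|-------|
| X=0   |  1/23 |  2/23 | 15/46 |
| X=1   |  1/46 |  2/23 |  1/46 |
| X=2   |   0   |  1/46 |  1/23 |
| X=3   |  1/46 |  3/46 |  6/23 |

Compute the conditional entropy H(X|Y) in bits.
1.5619 bits

H(X|Y) = H(X,Y) - H(Y)

H(X,Y) = -Σ_{x,y} P(x,y) log₂ P(x,y). Per-cell terms -P(x,y)·log₂P(x,y):
  X=0: 0.196677, 0.306397, 0.527175
  X=1: 0.120077, 0.306397, 0.120077
  X=2: 0.000000, 0.120077, 0.196677
  X=3: 0.120077, 0.256865, 0.505722
  (cells with P = 0 contribute 0)
Sum of the 12 terms: H(X,Y) = 2.77622 bits

Marginal of Y (column sums):
  P(Y=0) = 1/23 + 1/46 + 0 + 1/46 = 2/23
  P(Y=1) = 2/23 + 2/23 + 1/46 + 3/46 = 6/23
  P(Y=2) = 15/46 + 1/46 + 1/23 + 6/23 = 15/23
H(Y) = -[(2/23)·log₂(2/23) + (6/23)·log₂(6/23) + (15/23)·log₂(15/23)]
  = 0.306397 + 0.505722 + 0.402177 = 1.21430 bits

H(X|Y) = H(X,Y) - H(Y) = 2.77622 - 1.21430 = 1.5619 bits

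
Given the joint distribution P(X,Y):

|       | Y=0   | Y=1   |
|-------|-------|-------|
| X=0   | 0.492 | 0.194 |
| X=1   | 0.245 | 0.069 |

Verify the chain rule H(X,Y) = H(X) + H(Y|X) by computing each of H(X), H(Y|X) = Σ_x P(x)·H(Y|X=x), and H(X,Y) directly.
H(X) = 0.8977 bits, H(Y|X) = 0.8280 bits, H(X,Y) = 1.7257 bits

Marginal of X (row sums):
  P(X=0) = 0.492 + 0.194 = 0.686
  P(X=1) = 0.245 + 0.069 = 0.314
H(X) = -[0.686·log₂(0.686) + 0.314·log₂(0.314)]
  = 0.3730 + 0.5247 = 0.8977 bits

H(Y|X) = Σ_x P(x)·H(Y|X=x):
  X=0: P(X=0) = 0.686, P(Y|X=0) = (246/343, 97/343) → H(Y|X=0) = 0.8592
  X=1: P(X=1) = 0.314, P(Y|X=1) = (245/314, 69/314) → H(Y|X=1) = 0.7597
H(Y|X) = 0.686·0.8592 + 0.314·0.7597 = 0.8280 bits

H(X,Y) = -Σ_{x,y} P(x,y) log₂ P(x,y). Per-cell terms -P(x,y)·log₂P(x,y):
  X=0: 0.5034, 0.4590
  X=1: 0.4971, 0.2662
Sum of the 4 terms: H(X,Y) = 1.7257 bits

Chain rule check:
  H(X) + H(Y|X) = 0.8977 + 0.8280 = 1.7257 bits
  H(X,Y) = 1.7257 bits
✓ Chain rule verified.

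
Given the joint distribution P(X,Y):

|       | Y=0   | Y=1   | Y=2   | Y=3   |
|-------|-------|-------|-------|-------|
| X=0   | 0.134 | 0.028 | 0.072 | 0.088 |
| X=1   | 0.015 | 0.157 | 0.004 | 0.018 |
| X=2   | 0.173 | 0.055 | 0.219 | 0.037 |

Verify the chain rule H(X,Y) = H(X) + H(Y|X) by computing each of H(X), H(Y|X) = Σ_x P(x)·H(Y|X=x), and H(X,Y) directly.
H(X) = 1.4921 bits, H(Y|X) = 1.5930 bits, H(X,Y) = 3.0851 bits

Marginal of X (row sums):
  P(X=0) = 0.134 + 0.028 + 0.072 + 0.088 = 0.322
  P(X=1) = 0.015 + 0.157 + 0.004 + 0.018 = 0.194
  P(X=2) = 0.173 + 0.055 + 0.219 + 0.037 = 0.484
H(X) = -[0.322·log₂(0.322) + 0.194·log₂(0.194) + 0.484·log₂(0.484)]
  = 0.52643 + 0.45898 + 0.50671 = 1.4921 bits

H(Y|X) = Σ_x P(x)·H(Y|X=x):
  X=0: P(X=0) = 0.322, P(Y|X=0) = (67/161, 2/23, 36/161, 44/161) → H(Y|X=0) = 1.82742
  X=1: P(X=1) = 0.194, P(Y|X=1) = (15/194, 157/194, 2/97, 9/97) → H(Y|X=1) = 0.96632
  X=2: P(X=2) = 0.484, P(Y|X=2) = (173/484, 5/44, 219/484, 37/484) → H(Y|X=2) = 1.68830
H(Y|X) = 0.322·1.82742 + 0.194·0.96632 + 0.484·1.68830 = 1.5930 bits

H(X,Y) = -Σ_{x,y} P(x,y) log₂ P(x,y). Per-cell terms -P(x,y)·log₂P(x,y):
  X=0: 0.38856, 0.14444, 0.27330, 0.30856
  X=1: 0.09088, 0.41937, 0.03186, 0.10433
  X=2: 0.43789, 0.23014, 0.47983, 0.17598
Sum of the 12 terms: H(X,Y) = 3.0851 bits

Chain rule check:
  H(X) + H(Y|X) = 1.4921 + 1.5930 = 3.0851 bits
  H(X,Y) = 3.0851 bits
✓ Chain rule verified.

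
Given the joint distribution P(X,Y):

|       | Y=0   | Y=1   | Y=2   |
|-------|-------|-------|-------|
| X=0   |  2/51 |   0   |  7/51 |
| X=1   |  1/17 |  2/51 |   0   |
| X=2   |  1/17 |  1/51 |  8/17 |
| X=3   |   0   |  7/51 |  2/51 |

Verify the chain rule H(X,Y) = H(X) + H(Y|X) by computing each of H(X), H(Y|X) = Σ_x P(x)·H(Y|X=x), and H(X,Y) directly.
H(X) = 1.6867 bits, H(Y|X) = 0.7534 bits, H(X,Y) = 2.4400 bits

Marginal of X (row sums):
  P(X=0) = 2/51 + 0 + 7/51 = 3/17
  P(X=1) = 1/17 + 2/51 + 0 = 5/51
  P(X=2) = 1/17 + 1/51 + 8/17 = 28/51
  P(X=3) = 0 + 7/51 + 2/51 = 3/17
H(X) = -[(3/17)·log₂(3/17) + (5/51)·log₂(5/51) + (28/51)·log₂(28/51) + (3/17)·log₂(3/17)]
  = 0.44162 + 0.32848 + 0.47494 + 0.44162 = 1.6867 bits

H(Y|X) = Σ_x P(x)·H(Y|X=x):
  X=0: P(X=0) = 3/17, P(Y|X=0) = (2/9, 0, 7/9) → H(Y|X=0) = 0.76420
  X=1: P(X=1) = 5/51, P(Y|X=1) = (3/5, 2/5, 0) → H(Y|X=1) = 0.97095
  X=2: P(X=2) = 28/51, P(Y|X=2) = (3/28, 1/28, 6/7) → H(Y|X=2) = 0.70757
  X=3: P(X=3) = 3/17, P(Y|X=3) = (0, 7/9, 2/9) → H(Y|X=3) = 0.76420
H(Y|X) = (3/17)·0.76420 + (5/51)·0.97095 + (28/51)·0.70757 + (3/17)·0.76420 = 0.7534 bits

H(X,Y) = -Σ_{x,y} P(x,y) log₂ P(x,y). Per-cell terms -P(x,y)·log₂P(x,y):
  X=0: 0.18323, 0.00000, 0.39324
  X=1: 0.24044, 0.18323, 0.00000
  X=2: 0.24044, 0.11122, 0.51175
  X=3: 0.00000, 0.39324, 0.18323
  (cells with P = 0 contribute 0)
Sum of the 12 terms: H(X,Y) = 2.4400 bits

Chain rule check:
  H(X) + H(Y|X) = 1.6867 + 0.7534 = 2.4401 bits
  H(X,Y) = 2.4400 bits
✓ Chain rule verified (Δ = 0.0001 is 4-dp rounding noise: each of the three values was rounded independently).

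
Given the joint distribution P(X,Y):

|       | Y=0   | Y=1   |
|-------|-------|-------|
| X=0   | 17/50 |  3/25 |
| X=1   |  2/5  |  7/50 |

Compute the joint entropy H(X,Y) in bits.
1.8221 bits

H(X,Y) = -Σ_{x,y} P(x,y) log₂ P(x,y). Per-cell terms -P(x,y)·log₂P(x,y):
  X=0: 0.52917, 0.36707
  X=1: 0.52877, 0.39711
Sum of the 4 terms: H(X,Y) = 1.8221 bits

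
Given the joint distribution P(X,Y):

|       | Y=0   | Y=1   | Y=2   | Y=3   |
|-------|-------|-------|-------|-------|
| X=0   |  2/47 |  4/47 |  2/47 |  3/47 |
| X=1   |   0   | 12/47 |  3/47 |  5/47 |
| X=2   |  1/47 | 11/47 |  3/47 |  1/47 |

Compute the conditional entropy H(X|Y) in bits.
1.4195 bits

H(X|Y) = H(X,Y) - H(Y)

H(X,Y) = -Σ_{x,y} P(x,y) log₂ P(x,y). Per-cell terms -P(x,y)·log₂P(x,y):
  X=0: 0.1938123, 0.3025182, 0.1938123, 0.2533804
  X=1: 0.0000000, 0.5028833, 0.2533804, 0.3439001
  X=2: 0.1181827, 0.4903559, 0.2533804, 0.1181827
  (cells with P = 0 contribute 0)
Sum of the 12 terms: H(X,Y) = 3.023789 bits

Marginal of Y (column sums):
  P(Y=0) = 2/47 + 0 + 1/47 = 3/47
  P(Y=1) = 4/47 + 12/47 + 11/47 = 27/47
  P(Y=2) = 2/47 + 3/47 + 3/47 = 8/47
  P(Y=3) = 3/47 + 5/47 + 1/47 = 9/47
H(Y) = -[(3/47)·log₂(3/47) + (27/47)·log₂(27/47) + (8/47)·log₂(8/47) + (9/47)·log₂(9/47)]
  = 0.2533804 + 0.4594029 + 0.4348236 + 0.4566378 = 1.604245 bits

H(X|Y) = H(X,Y) - H(Y) = 3.023789 - 1.604245 = 1.4195 bits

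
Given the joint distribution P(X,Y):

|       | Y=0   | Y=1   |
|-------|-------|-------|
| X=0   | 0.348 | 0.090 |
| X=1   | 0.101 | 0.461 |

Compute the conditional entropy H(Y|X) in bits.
0.7028 bits

H(Y|X) = H(X,Y) - H(X)

H(X,Y) = -Σ_{x,y} P(x,y) log₂ P(x,y). Per-cell terms -P(x,y)·log₂P(x,y):
  X=0: 0.5299, 0.3127
  X=1: 0.3341, 0.5150
Sum of the 4 terms: H(X,Y) = 1.6917 bits

Marginal of X (row sums):
  P(X=0) = 0.348 + 0.090 = 0.438
  P(X=1) = 0.101 + 0.461 = 0.562
H(X) = -[0.438·log₂(0.438) + 0.562·log₂(0.562)]
  = 0.5217 + 0.4672 = 0.9889 bits

H(Y|X) = H(X,Y) - H(X) = 1.6917 - 0.9889 = 0.7028 bits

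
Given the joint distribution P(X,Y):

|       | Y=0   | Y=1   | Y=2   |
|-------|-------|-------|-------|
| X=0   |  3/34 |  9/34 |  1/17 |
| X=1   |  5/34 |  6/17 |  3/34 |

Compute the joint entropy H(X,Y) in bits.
2.3031 bits

H(X,Y) = -Σ_{x,y} P(x,y) log₂ P(x,y). Per-cell terms -P(x,y)·log₂P(x,y):
  X=0: 0.30904, 0.50758, 0.24044
  X=1: 0.40670, 0.53029, 0.30904
Sum of the 6 terms: H(X,Y) = 2.3031 bits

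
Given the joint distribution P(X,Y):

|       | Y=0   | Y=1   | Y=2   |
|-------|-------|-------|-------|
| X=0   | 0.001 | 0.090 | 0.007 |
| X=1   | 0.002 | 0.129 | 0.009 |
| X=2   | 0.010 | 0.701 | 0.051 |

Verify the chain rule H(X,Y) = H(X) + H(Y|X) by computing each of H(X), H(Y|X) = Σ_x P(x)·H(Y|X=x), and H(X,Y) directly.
H(X) = 1.0243 bits, H(Y|X) = 0.4533 bits, H(X,Y) = 1.4776 bits

Marginal of X (row sums):
  P(X=0) = 0.001 + 0.090 + 0.007 = 0.098
  P(X=1) = 0.002 + 0.129 + 0.009 = 0.140
  P(X=2) = 0.010 + 0.701 + 0.051 = 0.762
H(X) = -[0.098·log₂(0.098) + 0.140·log₂(0.140) + 0.762·log₂(0.762)]
  = 0.32841 + 0.39711 + 0.29881 = 1.0243 bits

H(Y|X) = Σ_x P(x)·H(Y|X=x):
  X=0: P(X=0) = 0.098, P(Y|X=0) = (1/98, 45/49, 1/14) → H(Y|X=0) = 0.45228
  X=1: P(X=1) = 0.140, P(Y|X=1) = (1/70, 129/140, 9/140) → H(Y|X=1) = 0.45087
  X=2: P(X=2) = 0.762, P(Y|X=2) = (5/381, 701/762, 17/254) → H(Y|X=2) = 0.45389
H(Y|X) = 0.098·0.45228 + 0.140·0.45087 + 0.762·0.45389 = 0.4533 bits

H(X,Y) = -Σ_{x,y} P(x,y) log₂ P(x,y). Per-cell terms -P(x,y)·log₂P(x,y):
  X=0: 0.00997, 0.31265, 0.05011
  X=1: 0.01793, 0.38114, 0.06116
  X=2: 0.06644, 0.35927, 0.21896
Sum of the 9 terms: H(X,Y) = 1.4776 bits

Chain rule check:
  H(X) + H(Y|X) = 1.0243 + 0.4533 = 1.4776 bits
  H(X,Y) = 1.4776 bits
✓ Chain rule verified.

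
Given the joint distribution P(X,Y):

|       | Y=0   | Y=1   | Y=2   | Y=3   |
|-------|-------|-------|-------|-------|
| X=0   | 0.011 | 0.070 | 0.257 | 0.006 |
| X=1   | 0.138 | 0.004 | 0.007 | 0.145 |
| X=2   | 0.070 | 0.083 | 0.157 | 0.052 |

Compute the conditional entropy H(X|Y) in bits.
1.0845 bits

H(X|Y) = H(X,Y) - H(Y)

H(X,Y) = -Σ_{x,y} P(x,y) log₂ P(x,y). Per-cell terms -P(x,y)·log₂P(x,y):
  X=0: 0.0715699, 0.2685551, 0.5037611, 0.0442849
  X=1: 0.3943019, 0.0318631, 0.0501090, 0.4039519
  X=2: 0.2685551, 0.2980318, 0.4193727, 0.2217979
Sum of the 12 terms: H(X,Y) = 2.9761544 bits

Marginal of Y (column sums):
  P(Y=0) = 0.011 + 0.138 + 0.070 = 0.219
  P(Y=1) = 0.070 + 0.004 + 0.083 = 0.157
  P(Y=2) = 0.257 + 0.007 + 0.157 = 0.421
  P(Y=3) = 0.006 + 0.145 + 0.052 = 0.203
H(Y) = -[0.219·log₂(0.219) + 0.157·log₂(0.157) + 0.421·log₂(0.421) + 0.203·log₂(0.203)]
  = 0.4798284 + 0.4193727 + 0.5254534 + 0.4669910 = 1.8916455 bits

H(X|Y) = H(X,Y) - H(Y) = 2.9761544 - 1.8916455 = 1.0845 bits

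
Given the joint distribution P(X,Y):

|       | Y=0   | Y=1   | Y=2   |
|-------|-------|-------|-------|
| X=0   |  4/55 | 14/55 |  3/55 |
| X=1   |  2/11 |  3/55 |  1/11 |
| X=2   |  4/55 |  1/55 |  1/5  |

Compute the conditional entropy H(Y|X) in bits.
1.2655 bits

H(Y|X) = H(X,Y) - H(X)

H(X,Y) = -Σ_{x,y} P(x,y) log₂ P(x,y). Per-cell terms -P(x,y)·log₂P(x,y):
  X=0: 0.27501, 0.50247, 0.22889
  X=1: 0.44717, 0.22889, 0.31449
  X=2: 0.27501, 0.10512, 0.46439
Sum of the 9 terms: H(X,Y) = 2.84144 bits

Marginal of X (row sums):
  P(X=0) = 4/55 + 14/55 + 3/55 = 21/55
  P(X=1) = 2/11 + 3/55 + 1/11 = 18/55
  P(X=2) = 4/55 + 1/55 + 1/5 = 16/55
H(X) = -[(21/55)·log₂(21/55) + (18/55)·log₂(18/55) + (16/55)·log₂(16/55)]
  = 0.53036 + 0.52738 + 0.51821 = 1.57595 bits

H(Y|X) = H(X,Y) - H(X) = 2.84144 - 1.57595 = 1.2655 bits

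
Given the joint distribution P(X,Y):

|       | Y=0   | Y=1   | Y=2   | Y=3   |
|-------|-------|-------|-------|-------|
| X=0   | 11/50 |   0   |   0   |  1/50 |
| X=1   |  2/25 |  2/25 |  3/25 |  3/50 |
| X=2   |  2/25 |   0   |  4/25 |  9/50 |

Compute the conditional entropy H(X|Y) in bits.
1.1054 bits

H(X|Y) = H(X,Y) - H(Y)

H(X,Y) = -Σ_{x,y} P(x,y) log₂ P(x,y). Per-cell terms -P(x,y)·log₂P(x,y):
  X=0: 0.4806, 0.0000, 0.0000, 0.1129
  X=1: 0.2915, 0.2915, 0.3671, 0.2435
  X=2: 0.2915, 0.0000, 0.4230, 0.4453
  (cells with P = 0 contribute 0)
Sum of the 12 terms: H(X,Y) = 2.9469 bits

Marginal of Y (column sums):
  P(Y=0) = 11/50 + 2/25 + 2/25 = 19/50
  P(Y=1) = 0 + 2/25 + 0 = 2/25
  P(Y=2) = 0 + 3/25 + 4/25 = 7/25
  P(Y=3) = 1/50 + 3/50 + 9/50 = 13/50
H(Y) = -[(19/50)·log₂(19/50) + (2/25)·log₂(2/25) + (7/25)·log₂(7/25) + (13/50)·log₂(13/50)]
  = 0.5305 + 0.2915 + 0.5142 + 0.5053 = 1.8415 bits

H(X|Y) = H(X,Y) - H(Y) = 2.9469 - 1.8415 = 1.1054 bits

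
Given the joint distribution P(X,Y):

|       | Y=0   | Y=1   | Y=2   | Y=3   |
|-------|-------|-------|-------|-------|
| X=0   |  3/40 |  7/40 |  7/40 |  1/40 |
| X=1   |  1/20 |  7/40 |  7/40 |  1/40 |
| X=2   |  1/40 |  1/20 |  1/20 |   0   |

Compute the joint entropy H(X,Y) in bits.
3.0879 bits

H(X,Y) = -Σ_{x,y} P(x,y) log₂ P(x,y). Per-cell terms -P(x,y)·log₂P(x,y):
  X=0: 0.28027, 0.44005, 0.44005, 0.13305
  X=1: 0.21610, 0.44005, 0.44005, 0.13305
  X=2: 0.13305, 0.21610, 0.21610, 0.00000
  (cells with P = 0 contribute 0)
Sum of the 12 terms: H(X,Y) = 3.0879 bits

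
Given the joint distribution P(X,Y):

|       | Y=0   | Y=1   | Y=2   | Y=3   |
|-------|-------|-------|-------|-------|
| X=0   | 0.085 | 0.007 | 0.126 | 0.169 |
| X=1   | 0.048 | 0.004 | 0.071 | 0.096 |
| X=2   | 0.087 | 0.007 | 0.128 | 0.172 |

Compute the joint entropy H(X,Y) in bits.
3.1731 bits

H(X,Y) = -Σ_{x,y} P(x,y) log₂ P(x,y). Per-cell terms -P(x,y)·log₂P(x,y):
  X=0: 0.30229, 0.05011, 0.37655, 0.43347
  X=1: 0.21028, 0.03186, 0.27094, 0.32456
  X=2: 0.30649, 0.05011, 0.37962, 0.43680
Sum of the 12 terms: H(X,Y) = 3.1731 bits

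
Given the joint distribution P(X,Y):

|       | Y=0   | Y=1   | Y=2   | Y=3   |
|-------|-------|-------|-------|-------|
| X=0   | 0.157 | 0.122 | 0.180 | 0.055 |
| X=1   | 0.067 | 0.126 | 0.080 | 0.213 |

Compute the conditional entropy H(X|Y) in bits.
0.8729 bits

H(X|Y) = H(X,Y) - H(Y)

H(X,Y) = -Σ_{x,y} P(x,y) log₂ P(x,y). Per-cell terms -P(x,y)·log₂P(x,y):
  X=0: 0.4194, 0.3703, 0.4453, 0.2301
  X=1: 0.2613, 0.3766, 0.2915, 0.4752
Sum of the 8 terms: H(X,Y) = 2.8697 bits

Marginal of Y (column sums):
  P(Y=0) = 0.157 + 0.067 = 0.224
  P(Y=1) = 0.122 + 0.126 = 0.248
  P(Y=2) = 0.180 + 0.080 = 0.260
  P(Y=3) = 0.055 + 0.213 = 0.268
H(Y) = -[0.224·log₂(0.224) + 0.248·log₂(0.248) + 0.260·log₂(0.260) + 0.268·log₂(0.268)]
  = 0.4835 + 0.4989 + 0.5053 + 0.5091 = 1.9968 bits

H(X|Y) = H(X,Y) - H(Y) = 2.8697 - 1.9968 = 0.8729 bits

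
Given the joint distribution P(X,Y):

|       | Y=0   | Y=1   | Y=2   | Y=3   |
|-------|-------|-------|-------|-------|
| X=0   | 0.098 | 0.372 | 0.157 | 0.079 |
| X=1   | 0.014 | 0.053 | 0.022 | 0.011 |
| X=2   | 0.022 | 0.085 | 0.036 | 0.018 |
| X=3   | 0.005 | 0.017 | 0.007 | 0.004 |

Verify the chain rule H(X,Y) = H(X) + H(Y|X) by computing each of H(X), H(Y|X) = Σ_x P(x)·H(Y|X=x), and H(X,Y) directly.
H(X) = 1.2734 bits, H(Y|X) = 1.7184 bits, H(X,Y) = 2.9918 bits

Marginal of X (row sums):
  P(X=0) = 0.098 + 0.372 + 0.157 + 0.079 = 0.706
  P(X=1) = 0.014 + 0.053 + 0.022 + 0.011 = 0.100
  P(X=2) = 0.022 + 0.085 + 0.036 + 0.018 = 0.161
  P(X=3) = 0.005 + 0.017 + 0.007 + 0.004 = 0.033
H(X) = -[0.706·log₂(0.706) + 0.100·log₂(0.100) + 0.161·log₂(0.161) + 0.033·log₂(0.033)]
  = 0.3546 + 0.3322 + 0.4242 + 0.1624 = 1.2734 bits

H(Y|X) = Σ_x P(x)·H(Y|X=x):
  X=0: P(X=0) = 0.706, P(Y|X=0) = (49/353, 186/353, 157/706, 79/706) → H(Y|X=0) = 1.7184
  X=1: P(X=1) = 0.100, P(Y|X=1) = (7/50, 53/100, 11/50, 11/100) → H(Y|X=1) = 1.7134
  X=2: P(X=2) = 0.161, P(Y|X=2) = (22/161, 85/161, 36/161, 18/161) → H(Y|X=2) = 1.7155
  X=3: P(X=3) = 0.033, P(Y|X=3) = (5/33, 17/33, 7/33, 4/33) → H(Y|X=3) = 1.7490
H(Y|X) = 0.706·1.7184 + 0.100·1.7134 + 0.161·1.7155 + 0.033·1.7490 = 1.7184 bits

H(X,Y) = -Σ_{x,y} P(x,y) log₂ P(x,y). Per-cell terms -P(x,y)·log₂P(x,y):
  X=0: 0.3284, 0.5307, 0.4194, 0.2893
  X=1: 0.0862, 0.2246, 0.1211, 0.0716
  X=2: 0.1211, 0.3023, 0.1727, 0.1043
  X=3: 0.0382, 0.0999, 0.0501, 0.0319
Sum of the 16 terms: H(X,Y) = 2.9918 bits

Chain rule check:
  H(X) + H(Y|X) = 1.2734 + 1.7184 = 2.9918 bits
  H(X,Y) = 2.9918 bits
✓ Chain rule verified.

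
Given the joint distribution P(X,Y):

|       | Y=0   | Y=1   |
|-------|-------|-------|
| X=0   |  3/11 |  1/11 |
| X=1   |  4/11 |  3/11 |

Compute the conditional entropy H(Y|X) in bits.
0.9220 bits

H(Y|X) = H(X,Y) - H(X)

H(X,Y) = -Σ_{x,y} P(x,y) log₂ P(x,y). Per-cell terms -P(x,y)·log₂P(x,y):
  X=0: 0.51122, 0.31449
  X=1: 0.53070, 0.51122
Sum of the 4 terms: H(X,Y) = 1.86763 bits

Marginal of X (row sums):
  P(X=0) = 3/11 + 1/11 = 4/11
  P(X=1) = 4/11 + 3/11 = 7/11
H(X) = -[(4/11)·log₂(4/11) + (7/11)·log₂(7/11)]
  = 0.53070 + 0.41496 = 0.94566 bits

H(Y|X) = H(X,Y) - H(X) = 1.86763 - 0.94566 = 0.9220 bits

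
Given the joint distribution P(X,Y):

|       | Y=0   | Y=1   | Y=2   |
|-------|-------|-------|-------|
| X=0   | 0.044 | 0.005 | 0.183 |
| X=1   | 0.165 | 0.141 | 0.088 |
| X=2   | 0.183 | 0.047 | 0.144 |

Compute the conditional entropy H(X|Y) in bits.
1.3649 bits

H(X|Y) = H(X,Y) - H(Y)

H(X,Y) = -Σ_{x,y} P(x,y) log₂ P(x,y). Per-cell terms -P(x,y)·log₂P(x,y):
  X=0: 0.19828, 0.03822, 0.44837
  X=1: 0.42891, 0.39850, 0.30856
  X=2: 0.44837, 0.20733, 0.40260
Sum of the 9 terms: H(X,Y) = 2.8791 bits

Marginal of Y (column sums):
  P(Y=0) = 0.044 + 0.165 + 0.183 = 0.392
  P(Y=1) = 0.005 + 0.141 + 0.047 = 0.193
  P(Y=2) = 0.183 + 0.088 + 0.144 = 0.415
H(Y) = -[0.392·log₂(0.392) + 0.193·log₂(0.193) + 0.415·log₂(0.415)]
  = 0.52962 + 0.45805 + 0.52656 = 1.5142 bits

H(X|Y) = H(X,Y) - H(Y) = 2.8791 - 1.5142 = 1.3649 bits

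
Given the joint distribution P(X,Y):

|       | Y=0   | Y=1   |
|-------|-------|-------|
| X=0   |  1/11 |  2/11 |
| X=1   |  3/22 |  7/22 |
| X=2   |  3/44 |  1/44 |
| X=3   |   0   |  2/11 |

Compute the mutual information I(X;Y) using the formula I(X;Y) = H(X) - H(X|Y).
0.1509 bits

I(X;Y) = H(X) - H(X|Y)

Marginal of X (row sums):
  P(X=0) = 1/11 + 2/11 = 3/11
  P(X=1) = 3/22 + 7/22 = 5/11
  P(X=2) = 3/44 + 1/44 = 1/11
  P(X=3) = 0 + 2/11 = 2/11
H(X) = -[(3/11)·log₂(3/11) + (5/11)·log₂(5/11) + (1/11)·log₂(1/11) + (2/11)·log₂(2/11)]
  = 0.51122 + 0.51705 + 0.31449 + 0.44717 = 1.7899 bits

Marginal of Y (column sums):
  P(Y=0) = 1/11 + 3/22 + 3/44 + 0 = 13/44
  P(Y=1) = 2/11 + 7/22 + 1/44 + 2/11 = 31/44
H(X|Y) = Σ_y P(y)·H(X|Y=y):
  Y=0: P(Y=0) = 13/44, P(X|Y=0) = (4/13, 6/13, 3/13, 0) → H(X|Y=0) = 1.52623
  Y=1: P(Y=1) = 31/44, P(X|Y=1) = (8/31, 14/31, 1/31, 8/31) → H(X|Y=1) = 1.68636
H(X|Y) = (13/44)·1.52623 + (31/44)·1.68636 = 1.6390 bits

I(X;Y) = H(X) - H(X|Y) = 1.7899 - 1.6390 = 0.1509 bits

Cross-check via I(X;Y) = H(X) + H(Y) - H(X,Y): computing H(Y) from the column sums and H(X,Y) from the 8 cells in the same way gives H(Y) = 0.8757 bits and H(X,Y) = 2.5147 bits, so
I(X;Y) = 1.7899 + 0.8757 - 2.5147 = 0.1509 bits ✓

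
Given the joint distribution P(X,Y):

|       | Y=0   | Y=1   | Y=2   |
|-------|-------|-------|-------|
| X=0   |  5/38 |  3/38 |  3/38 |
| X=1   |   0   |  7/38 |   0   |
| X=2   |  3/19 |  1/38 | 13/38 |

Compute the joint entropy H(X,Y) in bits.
2.5009 bits

H(X,Y) = -Σ_{x,y} P(x,y) log₂ P(x,y). Per-cell terms -P(x,y)·log₂P(x,y):
  X=0: 0.38500, 0.28918, 0.28918
  X=1: 0.00000, 0.44958, 0.00000
  X=2: 0.42047, 0.13810, 0.52940
  (cells with P = 0 contribute 0)
Sum of the 9 terms: H(X,Y) = 2.5009 bits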